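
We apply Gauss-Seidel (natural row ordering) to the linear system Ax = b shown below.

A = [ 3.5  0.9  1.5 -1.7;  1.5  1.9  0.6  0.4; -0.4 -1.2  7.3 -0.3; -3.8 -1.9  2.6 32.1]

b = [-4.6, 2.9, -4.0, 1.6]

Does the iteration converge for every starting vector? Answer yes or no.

Split A = D + L + U, D = diag(3.5, 1.9, 7.3, 32.1).
Gauss-Seidel: T = -(D+L)⁻¹U, row 0 first, T[0,3] = -(-1.7)/(3.5) = +0.4857; later rows by forward substitution.
  T[0,:] = [+0.0000  -0.2571  -0.4286  +0.4857]
  T[1,:] = [+0.0000  +0.2030  +0.0226  -0.5940]
  T[2,:] = [+0.0000  +0.0193  -0.0198  -0.0299]
  T[3,:] = [+0.0000  -0.0200  -0.0478  +0.0248]
|λ(T)| sorted: 0.2638, 0.0387, 0.0387, 0.0000.
ρ(T) = max|λ| = 0.2638; 0.2638 < 1: convergent.

yes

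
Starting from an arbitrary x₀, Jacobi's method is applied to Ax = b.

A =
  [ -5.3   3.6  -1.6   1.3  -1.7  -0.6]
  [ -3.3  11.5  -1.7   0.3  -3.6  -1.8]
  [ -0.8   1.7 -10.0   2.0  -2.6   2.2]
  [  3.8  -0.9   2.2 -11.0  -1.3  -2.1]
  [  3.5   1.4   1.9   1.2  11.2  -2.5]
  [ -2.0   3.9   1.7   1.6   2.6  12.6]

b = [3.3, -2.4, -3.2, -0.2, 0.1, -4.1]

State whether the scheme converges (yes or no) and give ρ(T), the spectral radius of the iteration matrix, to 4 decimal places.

yes, ρ = 0.8206

A = D + L + U where D = diag(-5.3, 11.5, -10, -11, 11.2, 12.6).
Jacobi T = -D⁻¹(L+U): T[1,5] = -(-1.8)/(11.5) = +0.1565; T[1,1] = 0.
  T[0,:] = [+0.0000, +0.6792, -0.3019, +0.2453, -0.3208, -0.1132]
  T[1,:] = [+0.2870, +0.0000, +0.1478, -0.0261, +0.3130, +0.1565]
  T[2,:] = [-0.0800, +0.1700, +0.0000, +0.2000, -0.2600, +0.2200]
  T[3,:] = [+0.3455, -0.0818, +0.2000, +0.0000, -0.1182, -0.1909]
  T[4,:] = [-0.3125, -0.1250, -0.1696, -0.1071, +0.0000, +0.2232]
  T[5,:] = [+0.1587, -0.3095, -0.1349, -0.1270, -0.2063, +0.0000]
|roots of det(T-λI)|: 0.8206, 0.4518, 0.3822, 0.3783, 0.3783, 0.0550.
ρ = 0.8206; 0.8206 < 1, so it converges for any x₀.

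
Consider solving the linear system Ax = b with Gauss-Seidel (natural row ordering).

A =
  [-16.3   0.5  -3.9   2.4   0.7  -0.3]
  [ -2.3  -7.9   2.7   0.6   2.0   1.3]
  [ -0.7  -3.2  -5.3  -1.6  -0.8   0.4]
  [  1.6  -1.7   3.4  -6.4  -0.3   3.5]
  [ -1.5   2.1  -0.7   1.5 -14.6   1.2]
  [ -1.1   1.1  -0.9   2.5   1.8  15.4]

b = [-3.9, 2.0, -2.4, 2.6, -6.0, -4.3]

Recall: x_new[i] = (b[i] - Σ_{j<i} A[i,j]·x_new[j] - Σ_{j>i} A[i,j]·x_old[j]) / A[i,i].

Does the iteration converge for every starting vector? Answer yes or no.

yes

Let D = diag(-16.3, -7.9, -5.3, -6.4, -14.6, 15.4); L, U the strict triangles.
Gauss-Seidel: T = -(D+L)⁻¹U, row 0 first, T[0,4] = -(0.7)/(-16.3) = +0.0429; later rows by forward substitution.
  T[0,:] = [+0.0000  +0.0307  -0.2393  +0.1472  +0.0429  -0.0184]
  T[1,:] = [+0.0000  -0.0089  +0.4114  +0.0331  +0.2407  +0.1699]
  T[2,:] = [+0.0000  +0.0013  -0.2168  -0.3413  -0.3019  -0.0247]
  T[3,:] = [+0.0000  +0.0108  -0.2843  -0.1533  -0.2605  +0.4840]
  T[4,:] = [+0.0000  -0.0034  +0.0649  -0.0098  +0.0179  +0.1594]
  T[5,:] = [+0.0000  +0.0016  -0.0206  +0.0142  +0.0084  -0.1121]
eigenvalue magnitudes: 0.4521, 0.1881, 0.1467, 0.0159, 0.0044, 0.0000.
ρ(T) = max|λ| = 0.4521; 0.4521 < 1: convergent.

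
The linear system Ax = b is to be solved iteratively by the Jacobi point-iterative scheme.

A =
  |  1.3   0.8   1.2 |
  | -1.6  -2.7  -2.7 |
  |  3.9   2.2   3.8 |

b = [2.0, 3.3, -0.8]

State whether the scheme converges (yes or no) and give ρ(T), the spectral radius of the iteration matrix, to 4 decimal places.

Diagonal D = diag(1.3, -2.7, 3.8); L, U strict lower/upper.
Jacobi T = -D⁻¹(L+U): T[2,0] = -(3.9)/(3.8) = -1.0263; T[2,2] = 0.
  T[0,:] = [+0.0000  -0.6154  -0.9231]
  T[1,:] = [-0.5926  +0.0000  -1.0000]
  T[2,:] = [-1.0263  -0.5789  +0.0000]
eigenvalue magnitudes: 1.5785, 0.9382, 0.6403.
ρ = 1.5785; 1.5785 > 1 ⇒ diverges.

no, ρ = 1.5785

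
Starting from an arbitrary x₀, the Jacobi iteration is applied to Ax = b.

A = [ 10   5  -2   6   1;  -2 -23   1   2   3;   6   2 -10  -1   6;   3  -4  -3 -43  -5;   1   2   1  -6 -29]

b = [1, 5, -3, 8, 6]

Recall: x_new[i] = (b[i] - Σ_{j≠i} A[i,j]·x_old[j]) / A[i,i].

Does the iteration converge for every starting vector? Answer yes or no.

Split A = D + L + U, D = diag(10, -23, -10, -43, -29).
T_J = -D⁻¹(L+U): T[3,4] = -(-5)/(-43) = -0.1163; T[3,3] = 0.
  T[0,:] = [+0.0000 -0.5000 +0.2000 -0.6000 -0.1000]
  T[1,:] = [-0.0870 +0.0000 +0.0435 +0.0870 +0.1304]
  T[2,:] = [+0.6000 +0.2000 +0.0000 -0.1000 +0.6000]
  T[3,:] = [+0.0698 -0.0930 -0.0698 +0.0000 -0.1163]
  T[4,:] = [+0.0345 +0.0690 +0.0345 -0.2069 +0.0000]
eigenvalue magnitudes: 0.4492, 0.3589, 0.1417, 0.1417, 0.1343.
ρ = 0.4492; 0.4492 < 1, so it converges for any x₀.

yes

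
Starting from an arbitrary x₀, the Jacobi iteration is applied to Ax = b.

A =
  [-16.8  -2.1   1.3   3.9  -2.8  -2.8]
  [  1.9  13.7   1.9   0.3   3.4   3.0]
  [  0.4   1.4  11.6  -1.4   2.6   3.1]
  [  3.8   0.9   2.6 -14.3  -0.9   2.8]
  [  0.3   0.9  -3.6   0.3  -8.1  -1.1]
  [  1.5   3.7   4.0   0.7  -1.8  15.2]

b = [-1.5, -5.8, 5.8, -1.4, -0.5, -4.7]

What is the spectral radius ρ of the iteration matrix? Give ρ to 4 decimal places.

Write A = D+L+U with D = diag(-16.8, 13.7, 11.6, -14.3, -8.1, 15.2).
Jacobi: T = -D⁻¹(L+U), T[5,4] = -(-1.8)/(15.2) = +0.1184; T[5,5] = 0.
  T[0,:] = [+0.0000 -0.1250 +0.0774 +0.2321 -0.1667 -0.1667]
  T[1,:] = [-0.1387 +0.0000 -0.1387 -0.0219 -0.2482 -0.2190]
  T[2,:] = [-0.0345 -0.1207 +0.0000 +0.1207 -0.2241 -0.2672]
  T[3,:] = [+0.2657 +0.0629 +0.1818 +0.0000 -0.0629 +0.1958]
  T[4,:] = [+0.0370 +0.1111 -0.4444 +0.0370 +0.0000 -0.1358]
  T[5,:] = [-0.0987 -0.2434 -0.2632 -0.0461 +0.1184 +0.0000]
moduli |λ_i(T)| = 0.6087, 0.4366, 0.2359, 0.1727, 0.1727, 0.1439.
ρ = 0.6087; 0.6087 < 1 ⇒ converges.

0.6087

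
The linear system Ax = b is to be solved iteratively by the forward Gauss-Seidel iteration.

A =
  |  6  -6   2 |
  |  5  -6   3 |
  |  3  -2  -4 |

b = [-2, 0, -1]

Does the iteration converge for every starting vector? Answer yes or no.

A = D + L + U where D = diag(6, -6, -4).
Gauss-Seidel: T = -(D+L)⁻¹U, row 0 first, T[0,2] = -(2)/(6) = -0.3333; later rows by forward substitution.
  T[0,:] = [+0.0000  +1.0000  -0.3333]
  T[1,:] = [+0.0000  +0.8333  +0.2222]
  T[2,:] = [+0.0000  +0.3333  -0.3611]
|roots of det(T-λI)|: 0.8924, 0.4202, 0.0000.
ρ = 0.8924; 0.8924 < 1 ⇒ converges.

yes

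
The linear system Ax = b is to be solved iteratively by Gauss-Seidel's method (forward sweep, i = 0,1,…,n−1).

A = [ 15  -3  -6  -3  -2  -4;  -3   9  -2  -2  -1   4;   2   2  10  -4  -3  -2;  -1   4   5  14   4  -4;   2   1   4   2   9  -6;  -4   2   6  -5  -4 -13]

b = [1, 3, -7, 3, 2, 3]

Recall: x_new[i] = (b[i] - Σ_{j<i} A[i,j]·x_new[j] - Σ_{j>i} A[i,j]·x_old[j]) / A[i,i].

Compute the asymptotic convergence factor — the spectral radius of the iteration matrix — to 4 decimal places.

0.8449

Diagonal D = diag(15, 9, 10, 14, 9, -13); L, U strict lower/upper.
Gauss-Seidel: T = -(D+L)⁻¹U, row 0 first, T[0,5] = -(-4)/(15) = +0.2667; later rows by forward substitution.
  T[0,:] = [+0.0000  +0.2000  +0.4000  +0.2000  +0.1333  +0.2667]
  T[1,:] = [+0.0000  +0.0667  +0.3556  +0.2889  +0.1556  -0.3556]
  T[2,:] = [+0.0000  -0.0533  -0.1511  +0.3022  +0.2422  +0.2178]
  T[3,:] = [+0.0000  +0.0143  -0.0190  -0.1762  -0.4071  +0.3286]
  T[4,:] = [+0.0000  -0.0313  -0.0570  -0.1717  -0.0641  +0.4771]
  T[5,:] = [+0.0000  -0.0718  -0.1133  +0.2430  +0.2710  -0.3094]
moduli |λ_i(T)| = 0.8449, 0.2587, 0.2587, 0.2081, 0.0886, 0.0000.
ρ(T) = max|λ| = 0.8449; 0.8449 < 1: convergent.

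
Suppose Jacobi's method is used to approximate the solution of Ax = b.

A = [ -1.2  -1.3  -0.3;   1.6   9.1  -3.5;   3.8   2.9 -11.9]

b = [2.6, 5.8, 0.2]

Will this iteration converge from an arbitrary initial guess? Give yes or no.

A = D + L + U where D = diag(-1.2, 9.1, -11.9).
Jacobi: T = -D⁻¹(L+U), T[2,0] = -(3.8)/(-11.9) = +0.3193; T[2,2] = 0.
  T[0,:] = [+0.0000  -1.0833  -0.2500]
  T[1,:] = [-0.1758  +0.0000  +0.3846]
  T[2,:] = [+0.3193  +0.2437  +0.0000]
eigenvalue magnitudes: 0.6311, 0.4403, 0.4403.
spectral radius ρ = 0.6311; 0.6311 < 1, so it converges for any x₀.

yes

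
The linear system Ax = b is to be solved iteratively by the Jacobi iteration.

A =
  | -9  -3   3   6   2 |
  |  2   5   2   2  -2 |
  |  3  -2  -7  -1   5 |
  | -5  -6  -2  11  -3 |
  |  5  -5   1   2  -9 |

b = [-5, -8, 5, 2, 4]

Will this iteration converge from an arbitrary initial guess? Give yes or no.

no

Diagonal D = diag(-9, 5, -7, 11, -9); L, U strict lower/upper.
T_J = -D⁻¹(L+U): T[0,3] = -(6)/(-9) = +0.6667; T[0,0] = 0.
  T[0,:] = [+0.0000, -0.3333, +0.3333, +0.6667, +0.2222]
  T[1,:] = [-0.4000, +0.0000, -0.4000, -0.4000, +0.4000]
  T[2,:] = [+0.4286, -0.2857, +0.0000, -0.1429, +0.7143]
  T[3,:] = [+0.4545, +0.5455, +0.1818, +0.0000, +0.2727]
  T[4,:] = [+0.5556, -0.5556, +0.1111, +0.2222, +0.0000]
eigenvalue magnitudes: 1.1298, 0.7338, 0.7338, 0.6857, 0.1041.
ρ(T) = max|λ| = 1.1298; 1.1298 > 1: divergent.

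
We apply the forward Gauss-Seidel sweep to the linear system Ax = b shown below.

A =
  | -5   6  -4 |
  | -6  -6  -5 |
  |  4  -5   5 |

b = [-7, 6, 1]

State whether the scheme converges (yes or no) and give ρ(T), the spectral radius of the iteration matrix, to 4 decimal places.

A = D + L + U where D = diag(-5, -6, 5).
GS T = -(D+L)⁻¹U: row 0 first, T[0,1] = -(6)/(-5) = +1.2000; later rows by forward substitution.
  T[0,:] = [+0.0000  +1.2000  -0.8000]
  T[1,:] = [+0.0000  -1.2000  -0.0333]
  T[2,:] = [+0.0000  -2.1600  +0.6067]
|λ(T)| sorted: 1.2390, 0.6457, 0.0000.
ρ(T) = max|λ| = 1.2390; 1.2390 > 1, so it fails to converge.

no, ρ = 1.2390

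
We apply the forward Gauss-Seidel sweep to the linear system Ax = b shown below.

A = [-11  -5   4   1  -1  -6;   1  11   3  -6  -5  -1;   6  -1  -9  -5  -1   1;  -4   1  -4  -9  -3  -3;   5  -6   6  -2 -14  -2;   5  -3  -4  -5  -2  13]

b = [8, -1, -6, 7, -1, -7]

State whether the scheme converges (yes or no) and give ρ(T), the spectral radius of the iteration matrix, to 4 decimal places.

Let D = diag(-11, 11, -9, -9, -14, 13); L, U the strict triangles.
Gauss-Seidel: T = -(D+L)⁻¹U, row 0 first, T[0,3] = -(1)/(-11) = +0.0909; later rows by forward substitution.
  T[0,:] = [+0.0000  -0.4545  +0.3636  +0.0909  -0.0909  -0.5455]
  T[1,:] = [+0.0000  +0.0413  -0.3058  +0.5372  +0.4628  +0.1405]
  T[2,:] = [+0.0000  -0.3076  +0.2764  -0.5546  -0.2231  -0.2681]
  T[3,:] = [+0.0000  +0.3433  -0.3184  +0.2658  -0.1423  +0.0439]
  T[4,:] = [+0.0000  -0.3609  +0.4249  -0.4734  -0.3061  -0.5191]
  T[5,:] = [+0.0000  +0.1662  -0.1825  -0.0523  -0.0287  +0.0967]
|eigenvalues of T|: 0.8771, 0.4631, 0.1692, 0.1692, 0.1085, 0.0000.
ρ = 0.8771; 0.8771 < 1, so it converges for any x₀.

yes, ρ = 0.8771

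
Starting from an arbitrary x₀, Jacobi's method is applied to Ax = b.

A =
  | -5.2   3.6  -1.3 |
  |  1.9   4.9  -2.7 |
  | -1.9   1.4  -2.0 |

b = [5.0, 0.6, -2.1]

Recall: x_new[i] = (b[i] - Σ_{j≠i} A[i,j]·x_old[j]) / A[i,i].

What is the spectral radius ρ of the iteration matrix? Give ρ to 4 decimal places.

0.8399

Write A = D+L+U with D = diag(-5.2, 4.9, -2).
Jacobi T = -D⁻¹(L+U): T[1,0] = -(1.9)/(4.9) = -0.3878; T[1,1] = 0.
  T[0,:] = [+0.0000 +0.6923 -0.2500]
  T[1,:] = [-0.3878 +0.0000 +0.5510]
  T[2,:] = [-0.9500 +0.7000 +0.0000]
moduli |λ_i(T)| = 0.8399, 0.5922, 0.5922.
ρ = 0.8399; 0.8399 < 1 ⇒ converges.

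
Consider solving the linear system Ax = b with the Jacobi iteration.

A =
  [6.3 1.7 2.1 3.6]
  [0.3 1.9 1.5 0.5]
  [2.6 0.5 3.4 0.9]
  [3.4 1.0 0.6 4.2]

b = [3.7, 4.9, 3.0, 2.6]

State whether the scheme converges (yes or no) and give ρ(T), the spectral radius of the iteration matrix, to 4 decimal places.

no, ρ = 1.1849

Split A = D + L + U, D = diag(6.3, 1.9, 3.4, 4.2).
Jacobi: T = -D⁻¹(L+U), T[0,3] = -(3.6)/(6.3) = -0.5714; T[0,0] = 0.
  T[0,:] = [+0.0000, -0.2698, -0.3333, -0.5714]
  T[1,:] = [-0.1579, +0.0000, -0.7895, -0.2632]
  T[2,:] = [-0.7647, -0.1471, +0.0000, -0.2647]
  T[3,:] = [-0.8095, -0.2381, -0.1429, +0.0000]
moduli |λ_i(T)| = 1.1849, 0.7230, 0.3054, 0.3054.
ρ(T) = max|λ| = 1.1849; 1.1849 > 1, so it fails to converge.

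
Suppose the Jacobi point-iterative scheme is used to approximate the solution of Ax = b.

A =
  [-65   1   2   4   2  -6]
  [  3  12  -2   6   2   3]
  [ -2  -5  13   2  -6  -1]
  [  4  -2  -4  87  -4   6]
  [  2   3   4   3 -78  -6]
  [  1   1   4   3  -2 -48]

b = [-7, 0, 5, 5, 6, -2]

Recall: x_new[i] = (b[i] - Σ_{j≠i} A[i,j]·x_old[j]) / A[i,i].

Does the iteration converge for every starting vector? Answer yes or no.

yes

Diagonal D = diag(-65, 12, 13, 87, -78, -48); L, U strict lower/upper.
Jacobi T = -D⁻¹(L+U): T[0,2] = -(2)/(-65) = +0.0308; T[0,0] = 0.
  T[0,:] = [+0.0000 +0.0154 +0.0308 +0.0615 +0.0308 -0.0923]
  T[1,:] = [-0.2500 +0.0000 +0.1667 -0.5000 -0.1667 -0.2500]
  T[2,:] = [+0.1538 +0.3846 +0.0000 -0.1538 +0.4615 +0.0769]
  T[3,:] = [-0.0460 +0.0230 +0.0460 +0.0000 +0.0460 -0.0690]
  T[4,:] = [+0.0256 +0.0385 +0.0513 +0.0385 +0.0000 -0.0769]
  T[5,:] = [+0.0208 +0.0208 +0.0833 +0.0625 -0.0417 +0.0000]
|eigenvalues of T|: 0.3576, 0.2238, 0.2238, 0.0957, 0.0398, 0.0109.
spectral radius ρ = 0.3576; 0.3576 < 1: convergent.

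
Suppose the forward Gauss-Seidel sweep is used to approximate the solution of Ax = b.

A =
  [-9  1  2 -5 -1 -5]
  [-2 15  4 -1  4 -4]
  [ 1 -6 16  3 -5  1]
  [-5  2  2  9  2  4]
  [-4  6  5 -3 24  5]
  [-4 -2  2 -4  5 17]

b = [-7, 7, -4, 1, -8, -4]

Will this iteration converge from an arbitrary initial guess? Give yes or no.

Write A = D+L+U with D = diag(-9, 15, 16, 9, 24, 17).
Gauss-Seidel: T = -(D+L)⁻¹U, row 0 first, T[0,1] = -(1)/(-9) = +0.1111; later rows by forward substitution.
  T[0,:] = [+0.0000  +0.1111  +0.2222  -0.5556  -0.1111  -0.5556]
  T[1,:] = [+0.0000  +0.0148  -0.2370  -0.0074  -0.2815  +0.1926]
  T[2,:] = [+0.0000  -0.0014  -0.1028  -0.1556  +0.2139  +0.0444]
  T[3,:] = [+0.0000  +0.0587  +0.1990  -0.2724  -0.2689  -0.8058]
  T[4,:] = [+0.0000  +0.0224  +0.1426  -0.0924  -0.0263  -0.4591]
  T[5,:] = [+0.0000  +0.0353  +0.0414  -0.1502  -0.1400  -0.1679]
|eigenvalues of T|: 0.6728, 0.2373, 0.1734, 0.0467, 0.0467, 0.0000.
ρ(T) = max|λ| = 0.6728; 0.6728 < 1, so it converges for any x₀.

yes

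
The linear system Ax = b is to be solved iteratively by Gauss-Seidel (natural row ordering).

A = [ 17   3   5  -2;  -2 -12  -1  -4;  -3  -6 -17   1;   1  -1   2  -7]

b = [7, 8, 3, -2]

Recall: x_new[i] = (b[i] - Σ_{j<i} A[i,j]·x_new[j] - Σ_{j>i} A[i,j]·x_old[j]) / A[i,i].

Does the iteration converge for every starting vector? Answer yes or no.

yes

Split A = D + L + U, D = diag(17, -12, -17, -7).
Gauss-Seidel: T = -(D+L)⁻¹U, row 0 first, T[0,2] = -(5)/(17) = -0.2941; later rows by forward substitution.
  T[0,:] = [+0.0000 -0.1765 -0.2941 +0.1176]
  T[1,:] = [+0.0000 +0.0294 -0.0343 -0.3529]
  T[2,:] = [+0.0000 +0.0208 +0.0640 +0.1626]
  T[3,:] = [+0.0000 -0.0235 -0.0188 +0.1137]
eigenvalue magnitudes: 0.1627, 0.0276, 0.0276, 0.0000.
ρ = 0.1627; 0.1627 < 1, so it converges for any x₀.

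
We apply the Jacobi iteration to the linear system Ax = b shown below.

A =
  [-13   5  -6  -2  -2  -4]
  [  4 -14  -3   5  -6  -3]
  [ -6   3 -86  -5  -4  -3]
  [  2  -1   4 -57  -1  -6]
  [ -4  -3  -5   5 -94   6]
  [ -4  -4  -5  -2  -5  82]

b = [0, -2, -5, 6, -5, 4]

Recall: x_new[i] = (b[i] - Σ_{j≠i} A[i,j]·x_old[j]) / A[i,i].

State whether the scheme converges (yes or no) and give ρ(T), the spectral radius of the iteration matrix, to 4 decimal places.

yes, ρ = 0.3545

Let D = diag(-13, -14, -86, -57, -94, 82); L, U the strict triangles.
T_J = -D⁻¹(L+U): T[4,0] = -(-4)/(-94) = -0.0426; T[4,4] = 0.
  T[0,:] = [+0.0000  +0.3846  -0.4615  -0.1538  -0.1538  -0.3077]
  T[1,:] = [+0.2857  +0.0000  -0.2143  +0.3571  -0.4286  -0.2143]
  T[2,:] = [-0.0698  +0.0349  +0.0000  -0.0581  -0.0465  -0.0349]
  T[3,:] = [+0.0351  -0.0175  +0.0702  +0.0000  -0.0175  -0.1053]
  T[4,:] = [-0.0426  -0.0319  -0.0532  +0.0532  +0.0000  +0.0638]
  T[5,:] = [+0.0488  +0.0488  +0.0610  +0.0244  +0.0610  +0.0000]
|eigenvalues of T|: 0.3545, 0.2746, 0.2746, 0.1012, 0.1012, 0.0612.
spectral radius ρ = 0.3545; 0.3545 < 1, so it converges for any x₀.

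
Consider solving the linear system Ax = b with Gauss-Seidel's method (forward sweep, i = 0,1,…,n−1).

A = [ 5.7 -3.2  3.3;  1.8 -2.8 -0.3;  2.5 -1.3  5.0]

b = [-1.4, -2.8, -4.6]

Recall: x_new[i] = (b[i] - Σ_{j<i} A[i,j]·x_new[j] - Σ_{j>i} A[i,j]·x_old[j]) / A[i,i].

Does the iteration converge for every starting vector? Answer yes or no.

yes

Let D = diag(5.7, -2.8, 5); L, U the strict triangles.
GS T = -(D+L)⁻¹U: row 0 first, T[0,2] = -(3.3)/(5.7) = -0.5789; later rows by forward substitution.
  T[0,:] = [+0.0000  +0.5614  -0.5789]
  T[1,:] = [+0.0000  +0.3609  -0.4793]
  T[2,:] = [+0.0000  -0.1869  +0.1648]
|eigenvalues of T|: 0.5778, 0.0521, 0.0000.
ρ = 0.5778; 0.5778 < 1, so it converges for any x₀.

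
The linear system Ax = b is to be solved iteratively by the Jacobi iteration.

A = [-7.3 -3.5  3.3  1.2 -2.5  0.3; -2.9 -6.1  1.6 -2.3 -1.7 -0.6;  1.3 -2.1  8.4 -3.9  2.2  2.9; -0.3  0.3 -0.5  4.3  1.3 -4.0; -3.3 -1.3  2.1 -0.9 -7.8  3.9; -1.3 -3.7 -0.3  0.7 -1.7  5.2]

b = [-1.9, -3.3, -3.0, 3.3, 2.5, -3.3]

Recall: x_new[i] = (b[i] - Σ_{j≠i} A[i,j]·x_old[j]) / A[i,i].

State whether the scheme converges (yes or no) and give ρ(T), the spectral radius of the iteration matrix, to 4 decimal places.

A = D + L + U where D = diag(-7.3, -6.1, 8.4, 4.3, -7.8, 5.2).
Jacobi T = -D⁻¹(L+U): T[1,0] = -(-2.9)/(-6.1) = -0.4754; T[1,1] = 0.
  T[0,:] = [+0.0000 -0.4795 +0.4521 +0.1644 -0.3425 +0.0411]
  T[1,:] = [-0.4754 +0.0000 +0.2623 -0.3770 -0.2787 -0.0984]
  T[2,:] = [-0.1548 +0.2500 +0.0000 +0.4643 -0.2619 -0.3452]
  T[3,:] = [+0.0698 -0.0698 +0.1163 +0.0000 -0.3023 +0.9302]
  T[4,:] = [-0.4231 -0.1667 +0.2692 -0.1154 +0.0000 +0.5000]
  T[5,:] = [+0.2500 +0.7115 +0.0577 -0.1346 +0.3269 +0.0000]
moduli |λ_i(T)| = 1.1675, 0.5854, 0.5854, 0.5634, 0.5634, 0.5604.
ρ = 1.1675; 1.1675 > 1: divergent.

no, ρ = 1.1675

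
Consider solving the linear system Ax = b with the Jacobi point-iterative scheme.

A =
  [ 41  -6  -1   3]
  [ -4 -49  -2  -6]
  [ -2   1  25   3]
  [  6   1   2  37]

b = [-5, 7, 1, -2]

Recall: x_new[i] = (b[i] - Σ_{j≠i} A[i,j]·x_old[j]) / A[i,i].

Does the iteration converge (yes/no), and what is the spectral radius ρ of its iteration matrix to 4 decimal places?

yes, ρ = 0.1707

Diagonal D = diag(41, -49, 25, 37); L, U strict lower/upper.
Jacobi T = -D⁻¹(L+U): T[1,0] = -(-4)/(-49) = -0.0816; T[1,1] = 0.
  T[0,:] = [+0.0000, +0.1463, +0.0244, -0.0732]
  T[1,:] = [-0.0816, +0.0000, -0.0408, -0.1224]
  T[2,:] = [+0.0800, -0.0400, +0.0000, -0.1200]
  T[3,:] = [-0.1622, -0.0270, -0.0541, +0.0000]
|roots of det(T-λI)|: 0.1707, 0.1274, 0.1274, 0.0023.
ρ(T) = max|λ| = 0.1707; 0.1707 < 1, so it converges for any x₀.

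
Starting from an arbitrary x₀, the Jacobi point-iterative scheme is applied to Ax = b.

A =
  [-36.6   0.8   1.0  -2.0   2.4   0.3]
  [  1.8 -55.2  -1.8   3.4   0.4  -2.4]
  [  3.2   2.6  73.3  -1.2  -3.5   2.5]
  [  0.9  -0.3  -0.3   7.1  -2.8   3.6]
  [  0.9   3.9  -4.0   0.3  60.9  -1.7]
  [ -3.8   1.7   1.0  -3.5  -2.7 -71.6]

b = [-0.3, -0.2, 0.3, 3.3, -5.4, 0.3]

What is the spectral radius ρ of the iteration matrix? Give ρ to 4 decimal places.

A = D + L + U where D = diag(-36.6, -55.2, 73.3, 7.1, 60.9, -71.6).
Jacobi T = -D⁻¹(L+U): T[5,0] = -(-3.8)/(-71.6) = -0.0531; T[5,5] = 0.
  T[0,:] = [+0.0000 +0.0219 +0.0273 -0.0546 +0.0656 +0.0082]
  T[1,:] = [+0.0326 +0.0000 -0.0326 +0.0616 +0.0072 -0.0435]
  T[2,:] = [-0.0437 -0.0355 +0.0000 +0.0164 +0.0477 -0.0341]
  T[3,:] = [-0.1268 +0.0423 +0.0423 +0.0000 +0.3944 -0.5070]
  T[4,:] = [-0.0148 -0.0640 +0.0657 -0.0049 +0.0000 +0.0279]
  T[5,:] = [-0.0531 +0.0237 +0.0140 -0.0489 -0.0377 +0.0000]
|roots of det(T-λI)|: 0.2246, 0.1154, 0.1154, 0.0750, 0.0428, 0.0092.
spectral radius ρ = 0.2246; 0.2246 < 1: convergent.

0.2246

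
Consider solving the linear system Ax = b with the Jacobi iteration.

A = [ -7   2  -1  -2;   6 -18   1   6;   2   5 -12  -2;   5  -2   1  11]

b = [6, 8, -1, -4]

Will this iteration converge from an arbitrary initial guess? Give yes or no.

yes

Split A = D + L + U, D = diag(-7, -18, -12, 11).
Jacobi: T = -D⁻¹(L+U), T[2,1] = -(5)/(-12) = +0.4167; T[2,2] = 0.
  T[0,:] = [+0.0000  +0.2857  -0.1429  -0.2857]
  T[1,:] = [+0.3333  +0.0000  +0.0556  +0.3333]
  T[2,:] = [+0.1667  +0.4167  +0.0000  -0.1667]
  T[3,:] = [-0.4545  +0.1818  -0.0909  +0.0000]
|λ(T)| sorted: 0.6832, 0.2863, 0.2300, 0.2300.
ρ(T) = max|λ| = 0.6832; 0.6832 < 1 ⇒ converges.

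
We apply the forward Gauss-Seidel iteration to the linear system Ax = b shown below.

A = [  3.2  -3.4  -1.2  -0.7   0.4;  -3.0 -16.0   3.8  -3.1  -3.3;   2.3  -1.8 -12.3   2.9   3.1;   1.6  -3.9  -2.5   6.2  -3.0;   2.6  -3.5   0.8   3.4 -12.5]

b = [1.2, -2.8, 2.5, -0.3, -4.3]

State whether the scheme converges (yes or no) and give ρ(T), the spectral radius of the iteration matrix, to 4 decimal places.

yes, ρ = 0.5386

Diagonal D = diag(3.2, -16, -12.3, 6.2, -12.5); L, U strict lower/upper.
GS T = -(D+L)⁻¹U: row 0 first, T[0,1] = -(-3.4)/(3.2) = +1.0625; later rows by forward substitution.
  T[0,:] = [+0.0000 +1.0625 +0.3750 +0.2188 -0.1250]
  T[1,:] = [+0.0000 -0.1992 +0.1672 -0.2348 -0.1828]
  T[2,:] = [+0.0000 +0.2278 +0.0457 +0.3110 +0.2554]
  T[3,:] = [+0.0000 -0.3076 +0.0268 -0.0787 +0.5041]
  T[4,:] = [+0.0000 +0.2077 +0.0414 +0.1097 +0.1787]
eigenvalue magnitudes: 0.5386, 0.3593, 0.1759, 0.1759, 0.0000.
spectral radius ρ = 0.5386; 0.5386 < 1 ⇒ converges.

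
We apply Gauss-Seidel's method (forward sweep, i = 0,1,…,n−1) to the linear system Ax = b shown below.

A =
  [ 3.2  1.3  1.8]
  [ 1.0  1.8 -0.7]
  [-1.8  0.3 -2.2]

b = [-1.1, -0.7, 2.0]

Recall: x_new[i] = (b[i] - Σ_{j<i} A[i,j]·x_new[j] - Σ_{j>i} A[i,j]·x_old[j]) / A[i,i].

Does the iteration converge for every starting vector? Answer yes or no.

yes

A = D + L + U where D = diag(3.2, 1.8, -2.2).
Gauss-Seidel: T = -(D+L)⁻¹U, row 0 first, T[0,1] = -(1.3)/(3.2) = -0.4062; later rows by forward substitution.
  T[0,:] = [+0.0000, -0.4062, -0.5625]
  T[1,:] = [+0.0000, +0.2257, +0.7014]
  T[2,:] = [+0.0000, +0.3632, +0.5559]
|λ(T)| sorted: 0.9218, 0.1402, 0.0000.
ρ(T) = max|λ| = 0.9218; 0.9218 < 1: convergent.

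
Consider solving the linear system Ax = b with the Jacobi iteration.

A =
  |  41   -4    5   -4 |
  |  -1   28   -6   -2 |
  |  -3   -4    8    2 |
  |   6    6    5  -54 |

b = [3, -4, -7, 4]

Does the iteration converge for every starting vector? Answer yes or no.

A = D + L + U where D = diag(41, 28, 8, -54).
T_J = -D⁻¹(L+U): T[1,3] = -(-2)/(28) = +0.0714; T[1,1] = 0.
  T[0,:] = [+0.0000 +0.0976 -0.1220 +0.0976]
  T[1,:] = [+0.0357 +0.0000 +0.2143 +0.0714]
  T[2,:] = [+0.3750 +0.5000 +0.0000 -0.2500]
  T[3,:] = [+0.1111 +0.1111 +0.0926 +0.0000]
eigenvalue magnitudes: 0.3039, 0.2049, 0.2049, 0.0303.
ρ = 0.3039; 0.3039 < 1: convergent.

yes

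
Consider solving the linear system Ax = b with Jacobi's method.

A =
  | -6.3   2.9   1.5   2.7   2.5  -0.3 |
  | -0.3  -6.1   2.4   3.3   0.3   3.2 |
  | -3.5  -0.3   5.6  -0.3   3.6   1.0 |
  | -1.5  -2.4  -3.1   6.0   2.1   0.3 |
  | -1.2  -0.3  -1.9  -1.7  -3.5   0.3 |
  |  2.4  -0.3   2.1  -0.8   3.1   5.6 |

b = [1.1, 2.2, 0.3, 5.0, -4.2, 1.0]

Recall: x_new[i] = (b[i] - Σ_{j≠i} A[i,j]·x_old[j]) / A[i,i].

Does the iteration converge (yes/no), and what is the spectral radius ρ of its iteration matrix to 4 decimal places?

no, ρ = 1.1866

Split A = D + L + U, D = diag(-6.3, -6.1, 5.6, 6, -3.5, 5.6).
T_J = -D⁻¹(L+U): T[5,1] = -(-0.3)/(5.6) = +0.0536; T[5,5] = 0.
  T[0,:] = [+0.0000, +0.4603, +0.2381, +0.4286, +0.3968, -0.0476]
  T[1,:] = [-0.0492, +0.0000, +0.3934, +0.5410, +0.0492, +0.5246]
  T[2,:] = [+0.6250, +0.0536, +0.0000, +0.0536, -0.6429, -0.1786]
  T[3,:] = [+0.2500, +0.4000, +0.5167, +0.0000, -0.3500, -0.0500]
  T[4,:] = [-0.3429, -0.0857, -0.5429, -0.4857, +0.0000, +0.0857]
  T[5,:] = [-0.4286, +0.0536, -0.3750, +0.1429, -0.5536, +0.0000]
|λ(T)| sorted: 1.1866, 0.7730, 0.5119, 0.5119, 0.5073, 0.5073.
spectral radius ρ = 1.1866; 1.1866 > 1, so it fails to converge.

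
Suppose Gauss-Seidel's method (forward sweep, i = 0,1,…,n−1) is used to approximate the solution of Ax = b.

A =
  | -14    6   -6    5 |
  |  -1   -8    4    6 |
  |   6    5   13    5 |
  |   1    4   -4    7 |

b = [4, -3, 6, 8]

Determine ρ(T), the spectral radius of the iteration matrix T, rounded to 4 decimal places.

0.9369

A = D + L + U where D = diag(-14, -8, 13, 7).
Gauss-Seidel: T = -(D+L)⁻¹U, row 0 first, T[0,3] = -(5)/(-14) = +0.3571; later rows by forward substitution.
  T[0,:] = [+0.0000  +0.4286  -0.4286  +0.3571]
  T[1,:] = [+0.0000  -0.0536  +0.5536  +0.7054]
  T[2,:] = [+0.0000  -0.1772  -0.0151  -0.8207]
  T[3,:] = [+0.0000  -0.1319  -0.2637  -0.9231]
|roots of det(T-λI)|: 0.9369, 0.1429, 0.0880, 0.0000.
ρ(T) = max|λ| = 0.9369; 0.9369 < 1, so it converges for any x₀.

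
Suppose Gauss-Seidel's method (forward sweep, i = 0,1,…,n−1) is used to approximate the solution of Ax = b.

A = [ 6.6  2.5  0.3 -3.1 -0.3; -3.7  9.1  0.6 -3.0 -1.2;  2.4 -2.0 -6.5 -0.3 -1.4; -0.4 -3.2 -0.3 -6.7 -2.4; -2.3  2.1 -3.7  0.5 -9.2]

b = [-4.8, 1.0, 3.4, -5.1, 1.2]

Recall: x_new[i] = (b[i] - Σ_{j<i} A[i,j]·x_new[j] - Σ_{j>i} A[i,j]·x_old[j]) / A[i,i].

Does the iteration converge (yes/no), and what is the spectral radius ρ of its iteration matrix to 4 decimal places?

A = D + L + U where D = diag(6.6, 9.1, -6.5, -6.7, -9.2).
GS T = -(D+L)⁻¹U: row 0 first, T[0,2] = -(0.3)/(6.6) = -0.0455; later rows by forward substitution.
  T[0,:] = [+0.0000 -0.3788 -0.0455 +0.4697 +0.0455]
  T[1,:] = [+0.0000 -0.1540 -0.0844 +0.5206 +0.1503]
  T[2,:] = [+0.0000 -0.0925 +0.0092 -0.0329 -0.2449]
  T[3,:] = [+0.0000 +0.1003 +0.0426 -0.2752 -0.4218]
  T[4,:] = [+0.0000 +0.1022 -0.0093 -0.0003 +0.0985]
moduli |λ_i(T)| = 0.5311, 0.1823, 0.1823, 0.0059, 0.0000.
ρ(T) = max|λ| = 0.5311; 0.5311 < 1, so it converges for any x₀.

yes, ρ = 0.5311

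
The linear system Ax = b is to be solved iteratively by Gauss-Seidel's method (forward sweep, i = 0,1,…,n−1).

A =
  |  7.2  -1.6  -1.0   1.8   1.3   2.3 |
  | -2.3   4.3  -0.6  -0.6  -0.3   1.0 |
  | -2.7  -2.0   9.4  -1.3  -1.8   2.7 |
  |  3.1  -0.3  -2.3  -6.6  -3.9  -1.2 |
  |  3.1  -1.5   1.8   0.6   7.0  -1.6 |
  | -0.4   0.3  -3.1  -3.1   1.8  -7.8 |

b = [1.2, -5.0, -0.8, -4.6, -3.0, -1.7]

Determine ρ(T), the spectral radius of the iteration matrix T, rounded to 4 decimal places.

Let D = diag(7.2, 4.3, 9.4, -6.6, 7, -7.8); L, U the strict triangles.
GS T = -(D+L)⁻¹U: row 0 first, T[0,2] = -(-1)/(7.2) = +0.1389; later rows by forward substitution.
  T[0,:] = [+0.0000, +0.2222, +0.1389, -0.2500, -0.1806, -0.3194]
  T[1,:] = [+0.0000, +0.1189, +0.2138, +0.0058, -0.0268, -0.4034]
  T[2,:] = [+0.0000, +0.0891, +0.0854, +0.0677, +0.1339, -0.4648]
  T[3,:] = [+0.0000, +0.0679, +0.0258, -0.1413, -0.7212, -0.1515]
  T[4,:] = [+0.0000, -0.1017, -0.0399, +0.1067, +0.1016, +0.4161]
  T[5,:] = [+0.0000, -0.0927, -0.0523, +0.0669, +0.2651, +0.3419]
eigenvalue magnitudes: 0.6506, 0.1655, 0.1655, 0.0408, 0.0408, 0.0000.
ρ(T) = max|λ| = 0.6506; 0.6506 < 1, so it converges for any x₀.

0.6506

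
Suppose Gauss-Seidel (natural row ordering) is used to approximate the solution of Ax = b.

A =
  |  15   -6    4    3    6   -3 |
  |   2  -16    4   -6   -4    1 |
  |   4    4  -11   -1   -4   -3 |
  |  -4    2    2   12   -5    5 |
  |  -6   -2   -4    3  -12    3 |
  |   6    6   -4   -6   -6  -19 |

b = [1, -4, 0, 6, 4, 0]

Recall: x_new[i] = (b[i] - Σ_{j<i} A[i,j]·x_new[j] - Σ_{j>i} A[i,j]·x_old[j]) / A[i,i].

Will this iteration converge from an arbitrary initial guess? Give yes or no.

yes

Diagonal D = diag(15, -16, -11, 12, -12, -19); L, U strict lower/upper.
T_GS = -(D+L)⁻¹U: row 0 first, T[0,5] = -(-3)/(15) = +0.2000; later rows by forward substitution.
  T[0,:] = [+0.0000 +0.4000 -0.2667 -0.2000 -0.4000 +0.2000]
  T[1,:] = [+0.0000 +0.0500 +0.2167 -0.4000 -0.3000 +0.0875]
  T[2,:] = [+0.0000 +0.1636 -0.0182 -0.3091 -0.6182 -0.1682]
  T[3,:] = [+0.0000 +0.0977 -0.1220 +0.0515 +0.4364 -0.3366]
  T[4,:] = [+0.0000 -0.2384 +0.0728 +0.2826 +0.5652 +0.1073]
  T[5,:] = [+0.0000 +0.1521 +0.0036 -0.2299 -0.4072 +0.1986]
|λ(T)| sorted: 0.9151, 0.2257, 0.2257, 0.1919, 0.0334, 0.0000.
spectral radius ρ = 0.9151; 0.9151 < 1: convergent.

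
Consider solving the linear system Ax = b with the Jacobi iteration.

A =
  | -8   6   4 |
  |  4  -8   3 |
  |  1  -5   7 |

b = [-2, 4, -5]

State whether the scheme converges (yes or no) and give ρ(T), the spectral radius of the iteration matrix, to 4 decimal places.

Diagonal D = diag(-8, -8, 7); L, U strict lower/upper.
Jacobi: T = -D⁻¹(L+U), T[0,1] = -(6)/(-8) = +0.7500; T[0,0] = 0.
  T[0,:] = [+0.0000  +0.7500  +0.5000]
  T[1,:] = [+0.5000  +0.0000  +0.3750]
  T[2,:] = [-0.1429  +0.7143  +0.0000]
|λ(T)| sorted: 0.8562, 0.5752, 0.2810.
ρ(T) = max|λ| = 0.8562; 0.8562 < 1: convergent.

yes, ρ = 0.8562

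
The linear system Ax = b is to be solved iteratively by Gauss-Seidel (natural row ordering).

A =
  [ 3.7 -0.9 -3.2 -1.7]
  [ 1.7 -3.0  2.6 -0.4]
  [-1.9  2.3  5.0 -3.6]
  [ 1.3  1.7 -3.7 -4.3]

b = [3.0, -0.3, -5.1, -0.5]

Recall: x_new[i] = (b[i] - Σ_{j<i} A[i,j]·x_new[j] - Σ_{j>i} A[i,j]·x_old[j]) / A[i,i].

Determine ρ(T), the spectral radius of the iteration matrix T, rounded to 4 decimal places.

1.3305

A = D + L + U where D = diag(3.7, -3, 5, -4.3).
Gauss-Seidel: T = -(D+L)⁻¹U, row 0 first, T[0,3] = -(-1.7)/(3.7) = +0.4595; later rows by forward substitution.
  T[0,:] = [+0.0000  +0.2432  +0.8649  +0.4595]
  T[1,:] = [+0.0000  +0.1378  +1.3568  +0.1270]
  T[2,:] = [+0.0000  +0.0290  -0.2955  +0.8362]
  T[3,:] = [+0.0000  +0.1031  +1.0521  -0.5304]
moduli |λ_i(T)| = 1.3305, 0.6923, 0.0498, 0.0000.
ρ = 1.3305; 1.3305 > 1, so it fails to converge.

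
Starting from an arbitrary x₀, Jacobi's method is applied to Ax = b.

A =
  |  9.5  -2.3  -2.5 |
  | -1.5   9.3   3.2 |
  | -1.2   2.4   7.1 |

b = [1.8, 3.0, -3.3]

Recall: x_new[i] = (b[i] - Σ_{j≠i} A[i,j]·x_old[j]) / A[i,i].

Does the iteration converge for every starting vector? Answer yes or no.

yes

Diagonal D = diag(9.5, 9.3, 7.1); L, U strict lower/upper.
Jacobi: T = -D⁻¹(L+U), T[2,0] = -(-1.2)/(7.1) = +0.1690; T[2,2] = 0.
  T[0,:] = [+0.0000  +0.2421  +0.2632]
  T[1,:] = [+0.1613  +0.0000  -0.3441]
  T[2,:] = [+0.1690  -0.3380  +0.0000]
|eigenvalues of T|: 0.5060, 0.3414, 0.1645.
ρ(T) = max|λ| = 0.5060; 0.5060 < 1, so it converges for any x₀.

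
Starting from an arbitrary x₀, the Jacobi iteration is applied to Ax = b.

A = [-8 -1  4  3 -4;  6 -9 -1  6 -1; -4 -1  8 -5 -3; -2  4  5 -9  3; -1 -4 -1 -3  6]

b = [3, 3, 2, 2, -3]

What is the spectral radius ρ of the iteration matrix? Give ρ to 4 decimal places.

1.1231

A = D + L + U where D = diag(-8, -9, 8, -9, 6).
T_J = -D⁻¹(L+U): T[3,2] = -(5)/(-9) = +0.5556; T[3,3] = 0.
  T[0,:] = [+0.0000, -0.1250, +0.5000, +0.3750, -0.5000]
  T[1,:] = [+0.6667, +0.0000, -0.1111, +0.6667, -0.1111]
  T[2,:] = [+0.5000, +0.1250, +0.0000, +0.6250, +0.3750]
  T[3,:] = [-0.2222, +0.4444, +0.5556, +0.0000, +0.3333]
  T[4,:] = [+0.1667, +0.6667, +0.1667, +0.5000, +0.0000]
|eigenvalues of T|: 1.1231, 0.8146, 0.4536, 0.4536, 0.2190.
ρ = 1.1231; 1.1231 > 1, so it fails to converge.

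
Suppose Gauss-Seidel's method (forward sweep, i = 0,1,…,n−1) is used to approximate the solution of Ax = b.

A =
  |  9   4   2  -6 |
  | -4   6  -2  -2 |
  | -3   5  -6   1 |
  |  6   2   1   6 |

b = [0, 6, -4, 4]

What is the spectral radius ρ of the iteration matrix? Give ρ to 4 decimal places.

Diagonal D = diag(9, 6, -6, 6); L, U strict lower/upper.
T_GS = -(D+L)⁻¹U: row 0 first, T[0,3] = -(-6)/(9) = +0.6667; later rows by forward substitution.
  T[0,:] = [+0.0000, -0.4444, -0.2222, +0.6667]
  T[1,:] = [+0.0000, -0.2963, +0.1852, +0.7778]
  T[2,:] = [+0.0000, -0.0247, +0.2654, +0.4815]
  T[3,:] = [+0.0000, +0.5473, +0.1163, -1.0062]
moduli |λ_i(T)| = 1.3994, 0.4058, 0.0435, 0.0000.
ρ = 1.3994; 1.3994 > 1, so it fails to converge.

1.3994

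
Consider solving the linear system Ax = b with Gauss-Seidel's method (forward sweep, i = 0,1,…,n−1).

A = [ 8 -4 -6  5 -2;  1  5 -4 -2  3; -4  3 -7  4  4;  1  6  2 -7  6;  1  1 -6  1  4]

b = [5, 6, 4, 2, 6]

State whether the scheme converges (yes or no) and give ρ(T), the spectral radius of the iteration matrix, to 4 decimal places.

no, ρ = 1.3864

A = D + L + U where D = diag(8, 5, -7, -7, 4).
Gauss-Seidel: T = -(D+L)⁻¹U, row 0 first, T[0,2] = -(-6)/(8) = +0.7500; later rows by forward substitution.
  T[0,:] = [+0.0000, +0.5000, +0.7500, -0.6250, +0.2500]
  T[1,:] = [+0.0000, -0.1000, +0.6500, +0.5250, -0.6500]
  T[2,:] = [+0.0000, -0.3286, -0.1500, +1.1536, +0.1500]
  T[3,:] = [+0.0000, -0.1082, +0.6214, +0.6903, +0.3786]
  T[4,:] = [+0.0000, -0.5658, -0.7304, +1.5828, +0.2304]
|λ(T)| sorted: 1.3864, 1.0374, 0.4056, 0.0840, 0.0000.
spectral radius ρ = 1.3864; 1.3864 > 1: divergent.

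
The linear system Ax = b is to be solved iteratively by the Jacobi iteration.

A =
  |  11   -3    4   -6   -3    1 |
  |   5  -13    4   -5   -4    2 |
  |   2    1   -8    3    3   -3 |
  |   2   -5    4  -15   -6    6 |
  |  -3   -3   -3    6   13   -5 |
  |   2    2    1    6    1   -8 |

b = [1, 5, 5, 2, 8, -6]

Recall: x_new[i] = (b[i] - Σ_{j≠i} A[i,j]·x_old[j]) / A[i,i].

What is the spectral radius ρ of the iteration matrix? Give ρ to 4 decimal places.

1.2042

Split A = D + L + U, D = diag(11, -13, -8, -15, 13, -8).
T_J = -D⁻¹(L+U): T[4,2] = -(-3)/(13) = +0.2308; T[4,4] = 0.
  T[0,:] = [+0.0000 +0.2727 -0.3636 +0.5455 +0.2727 -0.0909]
  T[1,:] = [+0.3846 +0.0000 +0.3077 -0.3846 -0.3077 +0.1538]
  T[2,:] = [+0.2500 +0.1250 +0.0000 +0.3750 +0.3750 -0.3750]
  T[3,:] = [+0.1333 -0.3333 +0.2667 +0.0000 -0.4000 +0.4000]
  T[4,:] = [+0.2308 +0.2308 +0.2308 -0.4615 +0.0000 +0.3846]
  T[5,:] = [+0.2500 +0.2500 +0.1250 +0.7500 +0.1250 +0.0000]
|roots of det(T-λI)|: 1.2042, 0.5723, 0.3757, 0.3757, 0.3039, 0.3039.
spectral radius ρ = 1.2042; 1.2042 > 1, so it fails to converge.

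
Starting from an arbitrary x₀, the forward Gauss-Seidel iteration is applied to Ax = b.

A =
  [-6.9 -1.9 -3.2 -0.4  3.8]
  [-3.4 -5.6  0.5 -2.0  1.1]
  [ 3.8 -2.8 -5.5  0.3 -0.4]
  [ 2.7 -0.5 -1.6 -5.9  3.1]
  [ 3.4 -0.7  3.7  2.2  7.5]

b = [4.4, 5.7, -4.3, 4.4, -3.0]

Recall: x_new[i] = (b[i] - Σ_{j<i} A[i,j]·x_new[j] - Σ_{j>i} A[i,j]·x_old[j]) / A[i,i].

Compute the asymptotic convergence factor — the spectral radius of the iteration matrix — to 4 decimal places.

0.8629

Split A = D + L + U, D = diag(-6.9, -5.6, -5.5, -5.9, 7.5).
T_GS = -(D+L)⁻¹U: row 0 first, T[0,3] = -(-0.4)/(-6.9) = -0.0580; later rows by forward substitution.
  T[0,:] = [+0.0000 -0.2754 -0.4638 -0.0580 +0.5507]
  T[1,:] = [+0.0000 +0.1672 +0.3709 -0.3219 -0.1379]
  T[2,:] = [+0.0000 -0.2754 -0.5092 +0.1784 +0.3780]
  T[3,:] = [+0.0000 -0.0655 -0.1056 -0.0476 +0.6866]
  T[4,:] = [+0.0000 +0.2955 +0.5270 -0.0778 -0.6504]
|λ(T)| sorted: 0.8629, 0.1701, 0.1701, 0.0128, 0.0000.
spectral radius ρ = 0.8629; 0.8629 < 1 ⇒ converges.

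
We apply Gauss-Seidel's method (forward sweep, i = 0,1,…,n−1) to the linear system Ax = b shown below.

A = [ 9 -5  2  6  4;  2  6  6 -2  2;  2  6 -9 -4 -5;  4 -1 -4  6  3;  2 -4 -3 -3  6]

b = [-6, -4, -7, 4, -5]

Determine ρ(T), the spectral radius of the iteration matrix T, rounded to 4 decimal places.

Write A = D+L+U with D = diag(9, 6, -9, 6, 6).
T_GS = -(D+L)⁻¹U: row 0 first, T[0,4] = -(4)/(9) = -0.4444; later rows by forward substitution.
  T[0,:] = [+0.0000 +0.5556 -0.2222 -0.6667 -0.4444]
  T[1,:] = [+0.0000 -0.1852 -0.9259 +0.5556 -0.1852]
  T[2,:] = [+0.0000 +0.0000 -0.6667 -0.2222 -0.7778]
  T[3,:] = [+0.0000 -0.4012 -0.4506 +0.3889 -0.7531]
  T[4,:] = [+0.0000 -0.5093 -1.1019 +0.6759 -0.7407]
|eigenvalues of T|: 1.6110, 0.6723, 0.6723, 0.0565, 0.0000.
spectral radius ρ = 1.6110; 1.6110 > 1, so it fails to converge.

1.6110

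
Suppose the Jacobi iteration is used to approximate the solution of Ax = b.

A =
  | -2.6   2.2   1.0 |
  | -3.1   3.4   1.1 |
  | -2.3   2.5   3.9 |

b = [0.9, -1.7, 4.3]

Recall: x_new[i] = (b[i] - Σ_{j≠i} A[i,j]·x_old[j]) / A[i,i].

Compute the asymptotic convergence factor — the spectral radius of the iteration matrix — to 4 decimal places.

1.2325

Write A = D+L+U with D = diag(-2.6, 3.4, 3.9).
Jacobi: T = -D⁻¹(L+U), T[0,2] = -(1)/(-2.6) = +0.3846; T[0,0] = 0.
  T[0,:] = [+0.0000 +0.8462 +0.3846]
  T[1,:] = [+0.9118 +0.0000 -0.3235]
  T[2,:] = [+0.5897 -0.6410 +0.0000]
moduli |λ_i(T)| = 1.2325, 0.8739, 0.3586.
spectral radius ρ = 1.2325; 1.2325 > 1: divergent.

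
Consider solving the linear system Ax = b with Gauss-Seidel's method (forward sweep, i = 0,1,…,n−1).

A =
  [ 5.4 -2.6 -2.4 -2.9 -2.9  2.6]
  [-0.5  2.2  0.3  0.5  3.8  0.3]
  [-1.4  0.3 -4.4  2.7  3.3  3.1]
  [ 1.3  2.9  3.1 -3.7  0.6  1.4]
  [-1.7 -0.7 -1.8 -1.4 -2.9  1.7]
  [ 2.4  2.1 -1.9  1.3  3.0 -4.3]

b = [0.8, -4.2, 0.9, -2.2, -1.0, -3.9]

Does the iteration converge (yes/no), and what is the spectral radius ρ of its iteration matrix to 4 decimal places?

no, ρ = 1.2858

Let D = diag(5.4, 2.2, -4.4, -3.7, -2.9, -4.3); L, U the strict triangles.
T_GS = -(D+L)⁻¹U: row 0 first, T[0,3] = -(-2.9)/(5.4) = +0.5370; later rows by forward substitution.
  T[0,:] = [+0.0000 +0.4815 +0.4444 +0.5370 +0.5370 -0.4815]
  T[1,:] = [+0.0000 +0.1094 -0.0354 -0.1052 -1.6052 -0.2458]
  T[2,:] = [+0.0000 -0.1457 -0.1438 +0.4356 +0.4697 +0.8410]
  T[3,:] = [+0.0000 +0.1328 +0.0079 +0.4712 -0.5138 +0.7212]
  T[4,:] = [+0.0000 -0.2823 -0.1666 -0.7872 +0.0292 +0.0576]
  T[5,:] = [+0.0000 +0.2298 +0.1805 -0.3509 -0.8267 -0.5021]
eigenvalue magnitudes: 1.2858, 0.7635, 0.7635, 0.2977, 0.0096, 0.0000.
spectral radius ρ = 1.2858; 1.2858 > 1, so it fails to converge.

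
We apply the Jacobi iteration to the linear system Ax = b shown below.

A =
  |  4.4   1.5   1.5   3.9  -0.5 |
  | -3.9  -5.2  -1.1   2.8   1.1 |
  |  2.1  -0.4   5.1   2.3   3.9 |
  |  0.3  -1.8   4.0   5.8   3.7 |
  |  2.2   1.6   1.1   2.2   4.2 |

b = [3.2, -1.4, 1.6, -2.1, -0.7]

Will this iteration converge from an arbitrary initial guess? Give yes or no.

no

Write A = D+L+U with D = diag(4.4, -5.2, 5.1, 5.8, 4.2).
Jacobi: T = -D⁻¹(L+U), T[1,2] = -(-1.1)/(-5.2) = -0.2115; T[1,1] = 0.
  T[0,:] = [+0.0000, -0.3409, -0.3409, -0.8864, +0.1136]
  T[1,:] = [-0.7500, +0.0000, -0.2115, +0.5385, +0.2115]
  T[2,:] = [-0.4118, +0.0784, +0.0000, -0.4510, -0.7647]
  T[3,:] = [-0.0517, +0.3103, -0.6897, +0.0000, -0.6379]
  T[4,:] = [-0.5238, -0.3810, -0.2619, -0.5238, +0.0000]
|eigenvalues of T|: 1.3784, 0.7561, 0.7561, 0.3073, 0.3073.
spectral radius ρ = 1.3784; 1.3784 > 1: divergent.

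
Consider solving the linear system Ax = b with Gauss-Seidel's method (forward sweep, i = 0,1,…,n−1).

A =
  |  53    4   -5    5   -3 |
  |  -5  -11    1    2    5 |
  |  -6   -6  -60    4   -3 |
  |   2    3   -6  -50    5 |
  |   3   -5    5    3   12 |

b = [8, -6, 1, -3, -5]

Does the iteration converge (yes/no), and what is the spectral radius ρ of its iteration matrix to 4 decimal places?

A = D + L + U where D = diag(53, -11, -60, -50, 12).
T_GS = -(D+L)⁻¹U: row 0 first, T[0,1] = -(4)/(53) = -0.0755; later rows by forward substitution.
  T[0,:] = [+0.0000, -0.0755, +0.0943, -0.0943, +0.0566]
  T[1,:] = [+0.0000, +0.0343, +0.0480, +0.2247, +0.4288]
  T[2,:] = [+0.0000, +0.0041, -0.0142, +0.0536, -0.0985]
  T[3,:] = [+0.0000, -0.0015, +0.0084, +0.0033, +0.1398]
  T[4,:] = [+0.0000, +0.0318, +0.0003, +0.0940, +0.1706]
|λ(T)| sorted: 0.2832, 0.0727, 0.0236, 0.0236, 0.0000.
ρ(T) = max|λ| = 0.2832; 0.2832 < 1: convergent.

yes, ρ = 0.2832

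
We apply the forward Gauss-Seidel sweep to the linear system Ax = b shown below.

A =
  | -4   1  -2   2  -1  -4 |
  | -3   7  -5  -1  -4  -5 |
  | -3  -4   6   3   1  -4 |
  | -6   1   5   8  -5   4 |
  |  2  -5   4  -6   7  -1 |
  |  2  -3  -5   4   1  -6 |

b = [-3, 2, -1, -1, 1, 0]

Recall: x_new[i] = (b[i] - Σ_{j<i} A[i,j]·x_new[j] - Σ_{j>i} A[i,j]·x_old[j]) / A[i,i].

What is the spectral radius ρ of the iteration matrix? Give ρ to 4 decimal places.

Split A = D + L + U, D = diag(-4, 7, 6, 8, 7, -6).
GS T = -(D+L)⁻¹U: row 0 first, T[0,5] = -(-4)/(-4) = -1.0000; later rows by forward substitution.
  T[0,:] = [+0.0000 +0.2500 -0.5000 +0.5000 -0.2500 -1.0000]
  T[1,:] = [+0.0000 +0.1071 +0.5000 +0.3571 +0.4643 +0.2857]
  T[2,:] = [+0.0000 +0.1964 +0.0833 -0.0119 +0.0179 +0.3571]
  T[3,:] = [+0.0000 +0.0513 -0.4896 +0.3378 +0.3683 -1.5089]
  T[4,:] = [+0.0000 -0.0631 +0.0327 +0.4086 +0.7085 -0.8648]
  T[5,:] = [+0.0000 -0.1102 -0.8070 +0.2913 +0.0333 -1.9239]
|eigenvalues of T|: 1.5231, 0.9236, 0.2067, 0.1722, 0.0531, 0.0000.
ρ = 1.5231; 1.5231 > 1, so it fails to converge.

1.5231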